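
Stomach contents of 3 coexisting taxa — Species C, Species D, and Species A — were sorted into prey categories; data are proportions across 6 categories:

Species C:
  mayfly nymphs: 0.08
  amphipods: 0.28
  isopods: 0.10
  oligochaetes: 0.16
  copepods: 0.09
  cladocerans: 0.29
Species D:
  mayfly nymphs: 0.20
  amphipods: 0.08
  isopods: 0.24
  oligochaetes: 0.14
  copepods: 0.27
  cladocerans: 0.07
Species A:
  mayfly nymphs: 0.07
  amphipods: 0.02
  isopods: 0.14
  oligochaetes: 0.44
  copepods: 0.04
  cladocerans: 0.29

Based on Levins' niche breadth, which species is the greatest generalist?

Species D

Σp_Cᵢ² = 0.08² + 0.28² + 0.10² + 0.16² + 0.09² + 0.29² = 0.0064 + 0.0784 + 0.0100 + 0.0256 + 0.0081 + 0.0841 = 0.2126
B_C = 1 / 0.2126 = 4.7037
Σp_Dᵢ² = 0.20² + 0.08² + 0.24² + 0.14² + 0.27² + 0.07² = 0.0400 + 0.0064 + 0.0576 + 0.0196 + 0.0729 + 0.0049 = 0.2014
B_D = 1 / 0.2014 = 4.9652
Σp_Aᵢ² = 0.07² + 0.02² + 0.14² + 0.44² + 0.04² + 0.29² = 0.0049 + 0.0004 + 0.0196 + 0.1936 + 0.0016 + 0.0841 = 0.3042
B_A = 1 / 0.3042 = 3.2873
Highest B → broadest niche (most generalist): Species D (B = 4.97).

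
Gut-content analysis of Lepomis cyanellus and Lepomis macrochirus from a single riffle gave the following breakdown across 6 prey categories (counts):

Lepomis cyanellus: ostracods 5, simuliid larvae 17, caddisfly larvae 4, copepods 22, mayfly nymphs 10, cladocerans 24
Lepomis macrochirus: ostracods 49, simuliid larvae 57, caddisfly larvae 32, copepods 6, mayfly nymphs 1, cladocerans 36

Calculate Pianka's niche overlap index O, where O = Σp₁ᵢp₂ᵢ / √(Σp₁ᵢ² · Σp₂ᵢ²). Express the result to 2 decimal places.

0.68

Proportions for Lepomis cyanellus (n=82): 5/82=0.0610, 17/82=0.2073, 4/82=0.0488, 22/82=0.2683, 10/82=0.1220, 24/82=0.2927
Proportions for Lepomis macrochirus (n=181): 49/181=0.2707, 57/181=0.3149, 32/181=0.1768, 6/181=0.0331, 1/181=0.0055, 36/181=0.1989
Σ p₁ᵢp₂ᵢ = 0.016513 + 0.065279 + 0.008628 + 0.008881 + 0.000671 + 0.058218 = 0.158190
Σp_1ᵢ² = 0.0610² + 0.2073² + 0.0488² + 0.2683² + 0.1220² + 0.2927² = 0.003721 + 0.042973 + 0.002381 + 0.071985 + 0.014884 + 0.085673 = 0.221617
Σp_2ᵢ² = 0.2707² + 0.3149² + 0.1768² + 0.0331² + 0.0055² + 0.1989² = 0.073278 + 0.099162 + 0.031258 + 0.001096 + 0.000030 + 0.039561 = 0.244385
O = 0.158190 / √(0.221617 × 0.244385) = 0.158190 / 0.2327227 = 0.6797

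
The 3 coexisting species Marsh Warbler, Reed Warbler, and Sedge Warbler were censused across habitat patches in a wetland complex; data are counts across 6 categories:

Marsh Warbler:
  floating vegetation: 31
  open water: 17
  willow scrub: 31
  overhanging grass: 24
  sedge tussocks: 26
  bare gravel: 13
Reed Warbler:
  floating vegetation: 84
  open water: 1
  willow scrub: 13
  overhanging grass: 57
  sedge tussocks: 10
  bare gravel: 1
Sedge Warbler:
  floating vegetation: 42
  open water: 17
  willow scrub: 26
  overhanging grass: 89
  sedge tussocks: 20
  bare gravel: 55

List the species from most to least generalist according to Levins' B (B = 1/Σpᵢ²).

Marsh Warbler > Sedge Warbler > Reed Warbler

Proportions for Marsh Warbler (n=142): 31/142=0.2183, 17/142=0.1197, 31/142=0.2183, 24/142=0.1690, 26/142=0.1831, 13/142=0.0915
Proportions for Reed Warbler (n=166): 84/166=0.5060, 1/166=0.0060, 13/166=0.0783, 57/166=0.3434, 10/166=0.0602, 1/166=0.0060
Proportions for Sedge Warbler (n=249): 42/249=0.1687, 17/249=0.0683, 26/249=0.1044, 89/249=0.3574, 20/249=0.0803, 55/249=0.2209
Σp_Marsᵢ² = 0.2183² + 0.1197² + 0.2183² + 0.1690² + 0.1831² + 0.0915² = 0.047655 + 0.014328 + 0.047655 + 0.028561 + 0.033526 + 0.008372 = 0.180097
B_Mars = 1 / 0.180097 = 5.5526
Σp_Reedᵢ² = 0.5060² + 0.0060² + 0.0783² + 0.3434² + 0.0602² + 0.0060² = 0.256036 + 0.000036 + 0.006131 + 0.117924 + 0.003624 + 0.000036 = 0.383787
B_Reed = 1 / 0.383787 = 2.6056
Σp_Sedgᵢ² = 0.1687² + 0.0683² + 0.1044² + 0.3574² + 0.0803² + 0.2209² = 0.028460 + 0.004665 + 0.010899 + 0.127735 + 0.006448 + 0.048797 = 0.227004
B_Sedg = 1 / 0.227004 = 4.4052
Ranking by B (broadest → narrowest): Marsh Warbler (5.55) > Sedge Warbler (4.41) > Reed Warbler (2.61)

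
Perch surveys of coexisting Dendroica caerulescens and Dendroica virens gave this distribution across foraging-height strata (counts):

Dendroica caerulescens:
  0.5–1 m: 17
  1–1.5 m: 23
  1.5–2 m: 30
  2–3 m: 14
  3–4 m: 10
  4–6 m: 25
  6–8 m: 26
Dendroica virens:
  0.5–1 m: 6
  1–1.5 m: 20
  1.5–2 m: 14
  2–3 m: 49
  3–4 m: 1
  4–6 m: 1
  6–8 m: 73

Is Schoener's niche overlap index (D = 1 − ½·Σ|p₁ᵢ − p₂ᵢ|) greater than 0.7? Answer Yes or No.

No

Proportions for Dendroica caerulescens (n=145): 17/145=0.1172, 23/145=0.1586, 30/145=0.2069, 14/145=0.0966, 10/145=0.0690, 25/145=0.1724, 26/145=0.1793
Proportions for Dendroica virens (n=164): 6/164=0.0366, 20/164=0.1220, 14/164=0.0854, 49/164=0.2988, 1/164=0.0061, 1/164=0.0061, 73/164=0.4451
Σ|p₁ᵢ − p₂ᵢ| = 0.0806 + 0.0366 + 0.1215 + 0.2022 + 0.0629 + 0.1663 + 0.2658 = 0.9359
D = 1 − ½ × 0.9359 = 1 − 0.46795 = 0.53205
D = 0.53205 < 0.7 → No.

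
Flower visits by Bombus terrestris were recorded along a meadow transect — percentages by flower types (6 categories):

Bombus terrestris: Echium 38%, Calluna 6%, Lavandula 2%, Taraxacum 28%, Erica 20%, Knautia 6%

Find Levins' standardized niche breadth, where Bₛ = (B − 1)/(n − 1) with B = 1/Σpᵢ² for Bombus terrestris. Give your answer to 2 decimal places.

0.54

Convert percentages to proportions (divide by 100).
Σpᵢ² = 0.38² + 0.06² + 0.02² + 0.28² + 0.20² + 0.06² = 0.1444 + 0.0036 + 0.0004 + 0.0784 + 0.0400 + 0.0036 = 0.2704
B = 1 / 0.2704 = 3.6982
Bₛ = (B − 1)/(n − 1) = (3.6982 − 1)/(6 − 1) = 2.6982/5 = 0.5396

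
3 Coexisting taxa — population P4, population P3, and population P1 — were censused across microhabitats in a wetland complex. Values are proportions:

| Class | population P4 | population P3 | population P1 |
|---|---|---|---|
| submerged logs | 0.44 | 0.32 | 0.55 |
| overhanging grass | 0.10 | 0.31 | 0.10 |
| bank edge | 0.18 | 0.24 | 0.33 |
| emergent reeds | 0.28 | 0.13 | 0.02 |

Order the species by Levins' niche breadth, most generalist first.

population P3 > population P4 > population P1

Σp_P4ᵢ² = 0.44² + 0.10² + 0.18² + 0.28² = 0.1936 + 0.0100 + 0.0324 + 0.0784 = 0.3144
B_P4 = 1 / 0.3144 = 3.1807
Σp_P3ᵢ² = 0.32² + 0.31² + 0.24² + 0.13² = 0.1024 + 0.0961 + 0.0576 + 0.0169 = 0.2730
B_P3 = 1 / 0.2730 = 3.6630
Σp_P1ᵢ² = 0.55² + 0.10² + 0.33² + 0.02² = 0.3025 + 0.0100 + 0.1089 + 0.0004 = 0.4218
B_P1 = 1 / 0.4218 = 2.3708
Ranking by B (broadest → narrowest): population P3 (3.66) > population P4 (3.18) > population P1 (2.37)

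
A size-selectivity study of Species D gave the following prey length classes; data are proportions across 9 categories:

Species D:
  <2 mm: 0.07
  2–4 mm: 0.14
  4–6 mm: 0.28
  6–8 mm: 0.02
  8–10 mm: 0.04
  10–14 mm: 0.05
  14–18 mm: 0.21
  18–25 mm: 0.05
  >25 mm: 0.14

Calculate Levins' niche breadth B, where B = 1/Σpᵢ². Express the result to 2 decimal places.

5.76

Σpᵢ² = 0.07² + 0.14² + 0.28² + 0.02² + 0.04² + 0.05² + 0.21² + 0.05² + 0.14² = 0.0049 + 0.0196 + 0.0784 + 0.0004 + 0.0016 + 0.0025 + 0.0441 + 0.0025 + 0.0196 = 0.1736
B = 1 / 0.1736 = 5.7604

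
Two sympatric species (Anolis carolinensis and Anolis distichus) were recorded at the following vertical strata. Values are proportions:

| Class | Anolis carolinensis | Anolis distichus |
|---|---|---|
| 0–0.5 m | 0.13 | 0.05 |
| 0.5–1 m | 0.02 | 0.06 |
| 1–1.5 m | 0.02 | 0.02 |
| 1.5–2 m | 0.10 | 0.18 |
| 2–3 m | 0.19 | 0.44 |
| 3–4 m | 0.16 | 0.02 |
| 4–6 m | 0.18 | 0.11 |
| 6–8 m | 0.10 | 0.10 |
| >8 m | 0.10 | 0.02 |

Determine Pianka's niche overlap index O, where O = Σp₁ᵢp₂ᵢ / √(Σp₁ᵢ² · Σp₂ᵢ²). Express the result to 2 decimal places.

Σ p₁ᵢp₂ᵢ = 0.0065 + 0.0012 + 0.0004 + 0.0180 + 0.0836 + 0.0032 + 0.0198 + 0.0100 + 0.0020 = 0.1447
Σp_1ᵢ² = 0.13² + 0.02² + 0.02² + 0.10² + 0.19² + 0.16² + 0.18² + 0.10² + 0.10² = 0.0169 + 0.0004 + 0.0004 + 0.0100 + 0.0361 + 0.0256 + 0.0324 + 0.0100 + 0.0100 = 0.1418
Σp_2ᵢ² = 0.05² + 0.06² + 0.02² + 0.18² + 0.44² + 0.02² + 0.11² + 0.10² + 0.02² = 0.0025 + 0.0036 + 0.0004 + 0.0324 + 0.1936 + 0.0004 + 0.0121 + 0.0100 + 0.0004 = 0.2554
O = 0.1447 / √(0.1418 × 0.2554) = 0.1447 / 0.19030 = 0.7604

0.76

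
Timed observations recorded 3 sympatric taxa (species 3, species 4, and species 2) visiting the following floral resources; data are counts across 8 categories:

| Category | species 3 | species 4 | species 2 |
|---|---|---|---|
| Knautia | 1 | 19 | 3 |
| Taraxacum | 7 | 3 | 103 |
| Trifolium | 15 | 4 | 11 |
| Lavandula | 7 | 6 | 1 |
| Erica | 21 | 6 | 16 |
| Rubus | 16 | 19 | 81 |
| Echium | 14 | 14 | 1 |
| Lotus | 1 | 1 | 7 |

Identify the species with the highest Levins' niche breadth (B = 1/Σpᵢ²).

Proportions for species 3 (n=82): 1/82=0.0122, 7/82=0.0854, 15/82=0.1829, 7/82=0.0854, 21/82=0.2561, 16/82=0.1951, 14/82=0.1707, 1/82=0.0122
Proportions for species 4 (n=72): 19/72=0.2639, 3/72=0.0417, 4/72=0.0556, 6/72=0.0833, 6/72=0.0833, 19/72=0.2639, 14/72=0.1944, 1/72=0.0139
Proportions for species 2 (n=223): 3/223=0.0135, 103/223=0.4619, 11/223=0.0493, 1/223=0.0045, 16/223=0.0717, 81/223=0.3632, 1/223=0.0045, 7/223=0.0314
Σp_3ᵢ² = 0.0122² + 0.0854² + 0.1829² + 0.0854² + 0.2561² + 0.1951² + 0.1707² + 0.0122² = 0.000149 + 0.007293 + 0.033452 + 0.007293 + 0.065587 + 0.038064 + 0.029138 + 0.000149 = 0.181125
B_3 = 1 / 0.181125 = 5.5210
Σp_4ᵢ² = 0.2639² + 0.0417² + 0.0556² + 0.0833² + 0.0833² + 0.2639² + 0.1944² + 0.0139² = 0.069643 + 0.001739 + 0.003091 + 0.006939 + 0.006939 + 0.069643 + 0.037791 + 0.000193 = 0.195978
B_4 = 1 / 0.195978 = 5.1026
Σp_2ᵢ² = 0.0135² + 0.4619² + 0.0493² + 0.0045² + 0.0717² + 0.3632² + 0.0045² + 0.0314² = 0.000182 + 0.213352 + 0.002430 + 0.000020 + 0.005141 + 0.131914 + 0.000020 + 0.000986 = 0.354045
B_2 = 1 / 0.354045 = 2.8245
Highest B → broadest niche (most generalist): species 3 (B = 5.52).

species 3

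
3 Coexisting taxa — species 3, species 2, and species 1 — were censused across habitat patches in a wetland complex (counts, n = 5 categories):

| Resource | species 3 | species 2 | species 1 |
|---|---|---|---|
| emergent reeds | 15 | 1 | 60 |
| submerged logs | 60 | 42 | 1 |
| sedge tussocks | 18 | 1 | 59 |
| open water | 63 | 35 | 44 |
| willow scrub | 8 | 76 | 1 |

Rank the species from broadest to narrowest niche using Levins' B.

species 3 > species 1 > species 2

Proportions for species 3 (n=164): 15/164=0.0915, 60/164=0.3659, 18/164=0.1098, 63/164=0.3841, 8/164=0.0488
Proportions for species 2 (n=155): 1/155=0.0065, 42/155=0.2710, 1/155=0.0065, 35/155=0.2258, 76/155=0.4903
Proportions for species 1 (n=165): 60/165=0.3636, 1/165=0.0061, 59/165=0.3576, 44/165=0.2667, 1/165=0.0061
Σp_3ᵢ² = 0.0915² + 0.3659² + 0.1098² + 0.3841² + 0.0488² = 0.008372 + 0.133883 + 0.012056 + 0.147533 + 0.002381 = 0.304225
B_3 = 1 / 0.304225 = 3.2870
Σp_2ᵢ² = 0.0065² + 0.2710² + 0.0065² + 0.2258² + 0.4903² = 0.000042 + 0.073441 + 0.000042 + 0.050986 + 0.240394 = 0.364905
B_2 = 1 / 0.364905 = 2.7404
Σp_1ᵢ² = 0.3636² + 0.0061² + 0.3576² + 0.2667² + 0.0061² = 0.132205 + 0.000037 + 0.127878 + 0.071129 + 0.000037 = 0.331286
B_1 = 1 / 0.331286 = 3.0185
Ranking by B (broadest → narrowest): species 3 (3.29) > species 1 (3.02) > species 2 (2.74)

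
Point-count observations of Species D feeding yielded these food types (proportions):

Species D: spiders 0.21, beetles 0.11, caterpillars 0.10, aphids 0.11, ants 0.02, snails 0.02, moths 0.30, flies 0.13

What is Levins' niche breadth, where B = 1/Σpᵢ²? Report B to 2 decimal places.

5.38

Σpᵢ² = 0.21² + 0.11² + 0.10² + 0.11² + 0.02² + 0.02² + 0.30² + 0.13² = 0.0441 + 0.0121 + 0.0100 + 0.0121 + 0.0004 + 0.0004 + 0.0900 + 0.0169 = 0.1860
B = 1 / 0.1860 = 5.3763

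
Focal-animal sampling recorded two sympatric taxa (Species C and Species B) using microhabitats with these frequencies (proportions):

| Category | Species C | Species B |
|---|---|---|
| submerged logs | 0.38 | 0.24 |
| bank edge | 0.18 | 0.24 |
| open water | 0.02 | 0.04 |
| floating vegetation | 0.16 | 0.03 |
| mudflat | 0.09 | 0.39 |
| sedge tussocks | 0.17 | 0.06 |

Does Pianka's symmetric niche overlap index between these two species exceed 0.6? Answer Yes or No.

Yes

Σ p₁ᵢp₂ᵢ = 0.0912 + 0.0432 + 0.0008 + 0.0048 + 0.0351 + 0.0102 = 0.1853
Σp_1ᵢ² = 0.38² + 0.18² + 0.02² + 0.16² + 0.09² + 0.17² = 0.1444 + 0.0324 + 0.0004 + 0.0256 + 0.0081 + 0.0289 = 0.2398
Σp_2ᵢ² = 0.24² + 0.24² + 0.04² + 0.03² + 0.39² + 0.06² = 0.0576 + 0.0576 + 0.0016 + 0.0009 + 0.1521 + 0.0036 = 0.2734
O = 0.1853 / √(0.2398 × 0.2734) = 0.1853 / 0.25605 = 0.7237
O = 0.7237 > 0.6 → Yes.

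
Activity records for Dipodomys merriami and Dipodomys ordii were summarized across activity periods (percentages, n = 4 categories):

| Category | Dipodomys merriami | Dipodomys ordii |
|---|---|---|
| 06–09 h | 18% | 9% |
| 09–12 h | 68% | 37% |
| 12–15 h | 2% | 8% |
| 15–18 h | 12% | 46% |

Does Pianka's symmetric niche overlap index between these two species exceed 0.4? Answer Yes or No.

Convert percentages to proportions (divide by 100).
Σ p₁ᵢp₂ᵢ = 0.0162 + 0.2516 + 0.0016 + 0.0552 = 0.3246
Σp_1ᵢ² = 0.18² + 0.68² + 0.02² + 0.12² = 0.0324 + 0.4624 + 0.0004 + 0.0144 = 0.5096
Σp_2ᵢ² = 0.09² + 0.37² + 0.08² + 0.46² = 0.0081 + 0.1369 + 0.0064 + 0.2116 = 0.3630
O = 0.3246 / √(0.5096 × 0.3630) = 0.3246 / 0.43010 = 0.7547
O = 0.7547 > 0.4 → Yes.

Yes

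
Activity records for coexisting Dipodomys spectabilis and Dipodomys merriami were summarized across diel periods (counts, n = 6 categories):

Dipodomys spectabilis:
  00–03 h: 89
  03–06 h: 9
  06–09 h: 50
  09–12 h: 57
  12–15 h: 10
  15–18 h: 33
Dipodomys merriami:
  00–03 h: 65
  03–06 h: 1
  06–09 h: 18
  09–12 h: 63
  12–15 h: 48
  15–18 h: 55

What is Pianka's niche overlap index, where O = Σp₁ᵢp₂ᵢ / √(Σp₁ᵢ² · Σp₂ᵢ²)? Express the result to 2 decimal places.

0.87

Proportions for Dipodomys spectabilis (n=248): 89/248=0.3589, 9/248=0.0363, 50/248=0.2016, 57/248=0.2298, 10/248=0.0403, 33/248=0.1331
Proportions for Dipodomys merriami (n=250): 65/250=0.2600, 1/250=0.0040, 18/250=0.0720, 63/250=0.2520, 48/250=0.1920, 55/250=0.2200
Σ p₁ᵢp₂ᵢ = 0.093314 + 0.000145 + 0.014515 + 0.057910 + 0.007738 + 0.029282 = 0.202904
Σp_1ᵢ² = 0.3589² + 0.0363² + 0.2016² + 0.2298² + 0.0403² + 0.1331² = 0.128809 + 0.001318 + 0.040643 + 0.052808 + 0.001624 + 0.017716 = 0.242918
Σp_2ᵢ² = 0.2600² + 0.0040² + 0.0720² + 0.2520² + 0.1920² + 0.2200² = 0.067600 + 0.000016 + 0.005184 + 0.063504 + 0.036864 + 0.048400 = 0.221568
O = 0.202904 / √(0.242918 × 0.221568) = 0.202904 / 0.2319975 = 0.8746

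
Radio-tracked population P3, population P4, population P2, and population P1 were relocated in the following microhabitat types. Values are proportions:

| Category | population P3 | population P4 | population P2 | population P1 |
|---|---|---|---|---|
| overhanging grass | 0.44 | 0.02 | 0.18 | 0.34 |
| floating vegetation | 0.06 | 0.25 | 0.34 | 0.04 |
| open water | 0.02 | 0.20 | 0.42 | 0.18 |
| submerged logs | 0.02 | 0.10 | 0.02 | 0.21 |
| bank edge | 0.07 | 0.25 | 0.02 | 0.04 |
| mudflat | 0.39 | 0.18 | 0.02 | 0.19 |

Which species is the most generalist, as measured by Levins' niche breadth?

population P4

Σp_P3ᵢ² = 0.44² + 0.06² + 0.02² + 0.02² + 0.07² + 0.39² = 0.1936 + 0.0036 + 0.0004 + 0.0004 + 0.0049 + 0.1521 = 0.3550
B_P3 = 1 / 0.3550 = 2.8169
Σp_P4ᵢ² = 0.02² + 0.25² + 0.20² + 0.10² + 0.25² + 0.18² = 0.0004 + 0.0625 + 0.0400 + 0.0100 + 0.0625 + 0.0324 = 0.2078
B_P4 = 1 / 0.2078 = 4.8123
Σp_P2ᵢ² = 0.18² + 0.34² + 0.42² + 0.02² + 0.02² + 0.02² = 0.0324 + 0.1156 + 0.1764 + 0.0004 + 0.0004 + 0.0004 = 0.3256
B_P2 = 1 / 0.3256 = 3.0713
Σp_P1ᵢ² = 0.34² + 0.04² + 0.18² + 0.21² + 0.04² + 0.19² = 0.1156 + 0.0016 + 0.0324 + 0.0441 + 0.0016 + 0.0361 = 0.2314
B_P1 = 1 / 0.2314 = 4.3215
Highest B → broadest niche (most generalist): population P4 (B = 4.81).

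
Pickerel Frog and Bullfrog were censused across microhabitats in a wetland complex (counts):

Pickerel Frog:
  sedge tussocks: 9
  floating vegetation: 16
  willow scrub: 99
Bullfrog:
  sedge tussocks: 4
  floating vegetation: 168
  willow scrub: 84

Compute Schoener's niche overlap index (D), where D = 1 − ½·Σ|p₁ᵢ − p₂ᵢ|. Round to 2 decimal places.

Proportions for Pickerel Frog (n=124): 9/124=0.0726, 16/124=0.1290, 99/124=0.7984
Proportions for Bullfrog (n=256): 4/256=0.0156, 168/256=0.6563, 84/256=0.3281
Σ|p₁ᵢ − p₂ᵢ| = 0.0570 + 0.5273 + 0.4703 = 1.0546
D = 1 − ½ × 1.0546 = 1 − 0.52730 = 0.47270

0.47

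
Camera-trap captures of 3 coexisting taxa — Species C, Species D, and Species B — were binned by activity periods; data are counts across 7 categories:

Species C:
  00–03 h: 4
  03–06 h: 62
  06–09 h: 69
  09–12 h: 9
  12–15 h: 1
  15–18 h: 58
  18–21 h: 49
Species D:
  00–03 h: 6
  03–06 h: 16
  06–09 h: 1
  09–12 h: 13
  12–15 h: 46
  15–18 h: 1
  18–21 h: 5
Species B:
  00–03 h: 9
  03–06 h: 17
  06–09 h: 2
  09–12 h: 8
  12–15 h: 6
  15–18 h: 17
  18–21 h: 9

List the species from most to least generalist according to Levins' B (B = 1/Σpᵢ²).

Species B > Species C > Species D

Proportions for Species C (n=252): 4/252=0.0159, 62/252=0.2460, 69/252=0.2738, 9/252=0.0357, 1/252=0.0040, 58/252=0.2302, 49/252=0.1944
Proportions for Species D (n=88): 6/88=0.0682, 16/88=0.1818, 1/88=0.0114, 13/88=0.1477, 46/88=0.5227, 1/88=0.0114, 5/88=0.0568
Proportions for Species B (n=68): 9/68=0.1324, 17/68=0.2500, 2/68=0.0294, 8/68=0.1176, 6/68=0.0882, 17/68=0.2500, 9/68=0.1324
Σp_Cᵢ² = 0.0159² + 0.2460² + 0.2738² + 0.0357² + 0.0040² + 0.2302² + 0.1944² = 0.000253 + 0.060516 + 0.074966 + 0.001274 + 0.000016 + 0.052992 + 0.037791 = 0.227808
B_C = 1 / 0.227808 = 4.3897
Σp_Dᵢ² = 0.0682² + 0.1818² + 0.0114² + 0.1477² + 0.5227² + 0.0114² + 0.0568² = 0.004651 + 0.033051 + 0.000130 + 0.021815 + 0.273215 + 0.000130 + 0.003226 = 0.336218
B_D = 1 / 0.336218 = 2.9743
Σp_Bᵢ² = 0.1324² + 0.2500² + 0.0294² + 0.1176² + 0.0882² + 0.2500² + 0.1324² = 0.017530 + 0.062500 + 0.000864 + 0.013830 + 0.007779 + 0.062500 + 0.017530 = 0.182533
B_B = 1 / 0.182533 = 5.4785
Ranking by B (broadest → narrowest): Species B (5.48) > Species C (4.39) > Species D (2.97)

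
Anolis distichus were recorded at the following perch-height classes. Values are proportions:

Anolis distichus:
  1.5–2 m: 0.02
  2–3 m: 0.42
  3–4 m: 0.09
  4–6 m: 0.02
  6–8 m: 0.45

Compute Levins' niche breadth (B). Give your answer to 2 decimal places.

2.58

Σpᵢ² = 0.02² + 0.42² + 0.09² + 0.02² + 0.45² = 0.0004 + 0.1764 + 0.0081 + 0.0004 + 0.2025 = 0.3878
B = 1 / 0.3878 = 2.5786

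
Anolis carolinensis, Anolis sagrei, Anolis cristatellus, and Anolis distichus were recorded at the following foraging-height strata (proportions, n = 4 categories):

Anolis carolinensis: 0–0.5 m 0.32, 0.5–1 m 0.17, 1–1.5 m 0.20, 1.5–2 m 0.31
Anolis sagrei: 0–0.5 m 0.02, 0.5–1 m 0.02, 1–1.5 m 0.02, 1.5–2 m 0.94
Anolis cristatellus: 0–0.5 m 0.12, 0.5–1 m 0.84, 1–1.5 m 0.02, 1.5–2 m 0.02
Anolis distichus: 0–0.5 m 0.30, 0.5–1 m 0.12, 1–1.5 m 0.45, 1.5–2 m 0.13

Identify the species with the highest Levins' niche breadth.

Anolis carolinensis

Σp_caroᵢ² = 0.32² + 0.17² + 0.20² + 0.31² = 0.1024 + 0.0289 + 0.0400 + 0.0961 = 0.2674
B_caro = 1 / 0.2674 = 3.7397
Σp_sagrᵢ² = 0.02² + 0.02² + 0.02² + 0.94² = 0.0004 + 0.0004 + 0.0004 + 0.8836 = 0.8848
B_sagr = 1 / 0.8848 = 1.1302
Σp_crisᵢ² = 0.12² + 0.84² + 0.02² + 0.02² = 0.0144 + 0.7056 + 0.0004 + 0.0004 = 0.7208
B_cris = 1 / 0.7208 = 1.3873
Σp_distᵢ² = 0.30² + 0.12² + 0.45² + 0.13² = 0.0900 + 0.0144 + 0.2025 + 0.0169 = 0.3238
B_dist = 1 / 0.3238 = 3.0883
Highest B → broadest niche (most generalist): Anolis carolinensis (B = 3.74).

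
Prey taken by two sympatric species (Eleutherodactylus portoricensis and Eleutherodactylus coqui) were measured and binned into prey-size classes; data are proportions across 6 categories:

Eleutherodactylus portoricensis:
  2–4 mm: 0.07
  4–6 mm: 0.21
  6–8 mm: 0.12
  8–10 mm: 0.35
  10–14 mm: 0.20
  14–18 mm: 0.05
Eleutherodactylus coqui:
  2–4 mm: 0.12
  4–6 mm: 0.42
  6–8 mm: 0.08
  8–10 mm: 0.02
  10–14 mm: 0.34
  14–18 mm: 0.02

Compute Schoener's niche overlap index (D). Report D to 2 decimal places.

Σ|p₁ᵢ − p₂ᵢ| = 0.05 + 0.21 + 0.04 + 0.33 + 0.14 + 0.03 = 0.80
D = 1 − ½ × 0.80 = 1 − 0.400 = 0.6000

0.60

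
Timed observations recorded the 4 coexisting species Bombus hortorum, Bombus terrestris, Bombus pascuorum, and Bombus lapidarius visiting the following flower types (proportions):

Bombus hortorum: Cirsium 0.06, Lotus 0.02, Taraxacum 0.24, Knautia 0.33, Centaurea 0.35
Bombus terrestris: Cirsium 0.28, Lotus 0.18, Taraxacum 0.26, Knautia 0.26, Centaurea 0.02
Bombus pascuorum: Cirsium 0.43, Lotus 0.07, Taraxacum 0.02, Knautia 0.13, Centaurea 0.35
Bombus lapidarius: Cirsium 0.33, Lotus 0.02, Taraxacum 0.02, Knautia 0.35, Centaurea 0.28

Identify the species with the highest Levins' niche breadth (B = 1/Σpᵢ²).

Bombus terrestris

Σp_hortᵢ² = 0.06² + 0.02² + 0.24² + 0.33² + 0.35² = 0.0036 + 0.0004 + 0.0576 + 0.1089 + 0.1225 = 0.2930
B_hort = 1 / 0.2930 = 3.4130
Σp_terrᵢ² = 0.28² + 0.18² + 0.26² + 0.26² + 0.02² = 0.0784 + 0.0324 + 0.0676 + 0.0676 + 0.0004 = 0.2464
B_terr = 1 / 0.2464 = 4.0584
Σp_pascᵢ² = 0.43² + 0.07² + 0.02² + 0.13² + 0.35² = 0.1849 + 0.0049 + 0.0004 + 0.0169 + 0.1225 = 0.3296
B_pasc = 1 / 0.3296 = 3.0340
Σp_lapiᵢ² = 0.33² + 0.02² + 0.02² + 0.35² + 0.28² = 0.1089 + 0.0004 + 0.0004 + 0.1225 + 0.0784 = 0.3106
B_lapi = 1 / 0.3106 = 3.2196
Highest B → broadest niche (most generalist): Bombus terrestris (B = 4.06).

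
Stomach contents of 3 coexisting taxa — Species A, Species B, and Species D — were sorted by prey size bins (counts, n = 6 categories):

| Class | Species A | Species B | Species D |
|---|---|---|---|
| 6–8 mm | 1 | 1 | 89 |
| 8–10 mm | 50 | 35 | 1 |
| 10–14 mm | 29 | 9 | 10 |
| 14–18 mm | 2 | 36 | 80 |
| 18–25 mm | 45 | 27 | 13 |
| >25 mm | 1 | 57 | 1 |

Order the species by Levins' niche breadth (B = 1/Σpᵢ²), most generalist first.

Species B > Species A > Species D

Proportions for Species A (n=128): 1/128=0.0078, 50/128=0.3906, 29/128=0.2266, 2/128=0.0156, 45/128=0.3516, 1/128=0.0078
Proportions for Species B (n=165): 1/165=0.0061, 35/165=0.2121, 9/165=0.0545, 36/165=0.2182, 27/165=0.1636, 57/165=0.3455
Proportions for Species D (n=194): 89/194=0.4588, 1/194=0.0052, 10/194=0.0515, 80/194=0.4124, 13/194=0.0670, 1/194=0.0052
Σp_Aᵢ² = 0.0078² + 0.3906² + 0.2266² + 0.0156² + 0.3516² + 0.0078² = 0.000061 + 0.152568 + 0.051348 + 0.000243 + 0.123623 + 0.000061 = 0.327904
B_A = 1 / 0.327904 = 3.0497
Σp_Bᵢ² = 0.0061² + 0.2121² + 0.0545² + 0.2182² + 0.1636² + 0.3455² = 0.000037 + 0.044986 + 0.002970 + 0.047611 + 0.026765 + 0.119370 = 0.241739
B_B = 1 / 0.241739 = 4.1367
Σp_Dᵢ² = 0.4588² + 0.0052² + 0.0515² + 0.4124² + 0.0670² + 0.0052² = 0.210497 + 0.000027 + 0.002652 + 0.170074 + 0.004489 + 0.000027 = 0.387766
B_D = 1 / 0.387766 = 2.5789
Ranking by B (broadest → narrowest): Species B (4.14) > Species A (3.05) > Species D (2.58)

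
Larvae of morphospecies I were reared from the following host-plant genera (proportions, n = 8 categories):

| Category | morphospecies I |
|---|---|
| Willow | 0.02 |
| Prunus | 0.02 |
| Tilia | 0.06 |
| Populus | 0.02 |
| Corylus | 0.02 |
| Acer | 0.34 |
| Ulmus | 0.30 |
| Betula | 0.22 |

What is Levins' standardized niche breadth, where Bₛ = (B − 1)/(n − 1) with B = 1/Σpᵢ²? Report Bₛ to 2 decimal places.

Σpᵢ² = 0.02² + 0.02² + 0.06² + 0.02² + 0.02² + 0.34² + 0.30² + 0.22² = 0.0004 + 0.0004 + 0.0036 + 0.0004 + 0.0004 + 0.1156 + 0.0900 + 0.0484 = 0.2592
B = 1 / 0.2592 = 3.8580
Bₛ = (B − 1)/(n − 1) = (3.8580 − 1)/(8 − 1) = 2.8580/7 = 0.4083

0.41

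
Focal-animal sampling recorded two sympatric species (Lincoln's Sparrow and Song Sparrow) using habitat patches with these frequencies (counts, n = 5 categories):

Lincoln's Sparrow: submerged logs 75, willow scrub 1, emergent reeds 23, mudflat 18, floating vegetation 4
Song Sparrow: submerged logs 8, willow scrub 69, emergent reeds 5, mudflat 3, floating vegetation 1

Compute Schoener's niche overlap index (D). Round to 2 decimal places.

Proportions for Lincoln's Sparrow (n=121): 75/121=0.6198, 1/121=0.0083, 23/121=0.1901, 18/121=0.1488, 4/121=0.0331
Proportions for Song Sparrow (n=86): 8/86=0.0930, 69/86=0.8023, 5/86=0.0581, 3/86=0.0349, 1/86=0.0116
Σ|p₁ᵢ − p₂ᵢ| = 0.5268 + 0.7940 + 0.1320 + 0.1139 + 0.0215 = 1.5882
D = 1 − ½ × 1.5882 = 1 − 0.79410 = 0.20590

0.21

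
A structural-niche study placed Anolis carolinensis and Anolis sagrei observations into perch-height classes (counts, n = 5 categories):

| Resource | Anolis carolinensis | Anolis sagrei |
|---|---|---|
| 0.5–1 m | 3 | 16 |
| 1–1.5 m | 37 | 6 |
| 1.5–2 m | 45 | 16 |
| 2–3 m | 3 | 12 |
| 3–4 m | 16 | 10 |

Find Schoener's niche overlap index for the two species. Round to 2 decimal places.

Proportions for Anolis carolinensis (n=104): 3/104=0.0288, 37/104=0.3558, 45/104=0.4327, 3/104=0.0288, 16/104=0.1538
Proportions for Anolis sagrei (n=60): 16/60=0.2667, 6/60=0.1000, 16/60=0.2667, 12/60=0.2000, 10/60=0.1667
Σ|p₁ᵢ − p₂ᵢ| = 0.2379 + 0.2558 + 0.1660 + 0.1712 + 0.0129 = 0.8438
D = 1 − ½ × 0.8438 = 1 − 0.42190 = 0.57810

0.58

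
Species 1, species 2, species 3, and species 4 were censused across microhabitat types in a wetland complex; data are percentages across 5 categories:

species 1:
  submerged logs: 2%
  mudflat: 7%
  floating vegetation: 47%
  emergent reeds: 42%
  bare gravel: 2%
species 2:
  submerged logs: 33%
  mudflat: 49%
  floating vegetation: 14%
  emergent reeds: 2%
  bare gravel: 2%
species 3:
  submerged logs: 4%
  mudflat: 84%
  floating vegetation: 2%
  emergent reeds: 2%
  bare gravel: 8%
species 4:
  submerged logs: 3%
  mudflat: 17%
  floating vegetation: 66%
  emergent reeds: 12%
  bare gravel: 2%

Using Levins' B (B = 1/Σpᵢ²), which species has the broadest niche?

Convert percentages to proportions (divide by 100).
Σp_1ᵢ² = 0.02² + 0.07² + 0.47² + 0.42² + 0.02² = 0.0004 + 0.0049 + 0.2209 + 0.1764 + 0.0004 = 0.4030
B_1 = 1 / 0.4030 = 2.4814
Σp_2ᵢ² = 0.33² + 0.49² + 0.14² + 0.02² + 0.02² = 0.1089 + 0.2401 + 0.0196 + 0.0004 + 0.0004 = 0.3694
B_2 = 1 / 0.3694 = 2.7071
Σp_3ᵢ² = 0.04² + 0.84² + 0.02² + 0.02² + 0.08² = 0.0016 + 0.7056 + 0.0004 + 0.0004 + 0.0064 = 0.7144
B_3 = 1 / 0.7144 = 1.3998
Σp_4ᵢ² = 0.03² + 0.17² + 0.66² + 0.12² + 0.02² = 0.0009 + 0.0289 + 0.4356 + 0.0144 + 0.0004 = 0.4802
B_4 = 1 / 0.4802 = 2.0825
Highest B → broadest niche (most generalist): species 2 (B = 2.71).

species 2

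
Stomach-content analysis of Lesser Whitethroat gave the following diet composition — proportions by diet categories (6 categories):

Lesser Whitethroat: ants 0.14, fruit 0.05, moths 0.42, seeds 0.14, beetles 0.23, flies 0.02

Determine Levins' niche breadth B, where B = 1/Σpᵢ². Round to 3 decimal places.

3.685

Σpᵢ² = 0.14² + 0.05² + 0.42² + 0.14² + 0.23² + 0.02² = 0.0196 + 0.0025 + 0.1764 + 0.0196 + 0.0529 + 0.0004 = 0.2714
B = 1 / 0.2714 = 3.68460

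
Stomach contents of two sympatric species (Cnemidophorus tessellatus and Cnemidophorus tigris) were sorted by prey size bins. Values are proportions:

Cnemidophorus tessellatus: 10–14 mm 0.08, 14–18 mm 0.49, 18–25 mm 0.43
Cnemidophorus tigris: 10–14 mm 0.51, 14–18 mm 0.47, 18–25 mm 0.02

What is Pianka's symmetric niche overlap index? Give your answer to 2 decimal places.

0.61

Σ p₁ᵢp₂ᵢ = 0.0408 + 0.2303 + 0.0086 = 0.2797
Σp_1ᵢ² = 0.08² + 0.49² + 0.43² = 0.0064 + 0.2401 + 0.1849 = 0.4314
Σp_2ᵢ² = 0.51² + 0.47² + 0.02² = 0.2601 + 0.2209 + 0.0004 = 0.4814
O = 0.2797 / √(0.4314 × 0.4814) = 0.2797 / 0.45571 = 0.6138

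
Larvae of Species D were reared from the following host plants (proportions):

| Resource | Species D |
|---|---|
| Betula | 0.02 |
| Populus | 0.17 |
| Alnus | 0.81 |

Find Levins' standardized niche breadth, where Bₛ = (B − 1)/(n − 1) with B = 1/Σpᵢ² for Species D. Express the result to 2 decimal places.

Σpᵢ² = 0.02² + 0.17² + 0.81² = 0.0004 + 0.0289 + 0.6561 = 0.6854
B = 1 / 0.6854 = 1.4590
Bₛ = (B − 1)/(n − 1) = (1.4590 − 1)/(3 − 1) = 0.4590/2 = 0.2295

0.23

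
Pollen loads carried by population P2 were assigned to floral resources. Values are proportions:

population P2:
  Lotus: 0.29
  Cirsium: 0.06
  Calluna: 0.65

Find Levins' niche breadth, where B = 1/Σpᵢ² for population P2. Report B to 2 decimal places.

Σpᵢ² = 0.29² + 0.06² + 0.65² = 0.0841 + 0.0036 + 0.4225 = 0.5102
B = 1 / 0.5102 = 1.9600

1.96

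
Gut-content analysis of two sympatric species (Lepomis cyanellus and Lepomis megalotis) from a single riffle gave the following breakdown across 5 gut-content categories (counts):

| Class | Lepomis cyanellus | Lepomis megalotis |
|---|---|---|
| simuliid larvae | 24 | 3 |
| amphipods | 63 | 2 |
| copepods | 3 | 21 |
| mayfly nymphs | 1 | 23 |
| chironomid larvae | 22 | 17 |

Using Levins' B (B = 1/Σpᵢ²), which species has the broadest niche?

Proportions for Lepomis cyanellus (n=113): 24/113=0.2124, 63/113=0.5575, 3/113=0.0265, 1/113=0.0088, 22/113=0.1947
Proportions for Lepomis megalotis (n=66): 3/66=0.0455, 2/66=0.0303, 21/66=0.3182, 23/66=0.3485, 17/66=0.2576
Σp_cyanᵢ² = 0.2124² + 0.5575² + 0.0265² + 0.0088² + 0.1947² = 0.045114 + 0.310806 + 0.000702 + 0.000077 + 0.037908 = 0.394607
B_cyan = 1 / 0.394607 = 2.5342
Σp_megaᵢ² = 0.0455² + 0.0303² + 0.3182² + 0.3485² + 0.2576² = 0.002070 + 0.000918 + 0.101251 + 0.121452 + 0.066358 = 0.292049
B_mega = 1 / 0.292049 = 3.4241
Highest B → broadest niche (most generalist): Lepomis megalotis (B = 3.42).

Lepomis megalotis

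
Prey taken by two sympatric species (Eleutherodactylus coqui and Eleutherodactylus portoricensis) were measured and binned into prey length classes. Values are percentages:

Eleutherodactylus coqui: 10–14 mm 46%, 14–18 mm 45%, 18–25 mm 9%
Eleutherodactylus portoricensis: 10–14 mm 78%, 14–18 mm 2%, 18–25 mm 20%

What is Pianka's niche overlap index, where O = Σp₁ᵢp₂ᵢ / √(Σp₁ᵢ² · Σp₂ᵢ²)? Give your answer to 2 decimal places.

Convert percentages to proportions (divide by 100).
Σ p₁ᵢp₂ᵢ = 0.3588 + 0.0090 + 0.0180 = 0.3858
Σp_1ᵢ² = 0.46² + 0.45² + 0.09² = 0.2116 + 0.2025 + 0.0081 = 0.4222
Σp_2ᵢ² = 0.78² + 0.02² + 0.20² = 0.6084 + 0.0004 + 0.0400 = 0.6488
O = 0.3858 / √(0.4222 × 0.6488) = 0.3858 / 0.52338 = 0.7371

0.74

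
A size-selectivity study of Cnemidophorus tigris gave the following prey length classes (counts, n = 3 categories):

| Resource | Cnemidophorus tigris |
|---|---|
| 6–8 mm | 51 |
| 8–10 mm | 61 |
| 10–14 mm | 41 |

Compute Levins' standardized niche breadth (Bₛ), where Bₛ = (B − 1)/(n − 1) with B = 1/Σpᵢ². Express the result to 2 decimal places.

Proportions for Cnemidophorus tigris (n=153): 51/153=0.3333, 61/153=0.3987, 41/153=0.2680
Σpᵢ² = 0.3333² + 0.3987² + 0.2680² = 0.111089 + 0.158962 + 0.071824 = 0.341875
B = 1 / 0.341875 = 2.9250
Bₛ = (B − 1)/(n − 1) = (2.9250 − 1)/(3 − 1) = 1.9250/2 = 0.9625

0.96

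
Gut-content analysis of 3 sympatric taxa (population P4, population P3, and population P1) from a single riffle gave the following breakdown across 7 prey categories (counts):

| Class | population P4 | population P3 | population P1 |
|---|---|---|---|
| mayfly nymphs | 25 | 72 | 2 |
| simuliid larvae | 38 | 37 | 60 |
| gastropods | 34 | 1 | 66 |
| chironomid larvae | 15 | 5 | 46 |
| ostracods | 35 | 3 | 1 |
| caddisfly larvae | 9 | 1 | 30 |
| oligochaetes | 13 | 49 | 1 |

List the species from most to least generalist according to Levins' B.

Proportions for population P4 (n=169): 25/169=0.1479, 38/169=0.2249, 34/169=0.2012, 15/169=0.0888, 35/169=0.2071, 9/169=0.0533, 13/169=0.0769
Proportions for population P3 (n=168): 72/168=0.4286, 37/168=0.2202, 1/168=0.0060, 5/168=0.0298, 3/168=0.0179, 1/168=0.0060, 49/168=0.2917
Proportions for population P1 (n=206): 2/206=0.0097, 60/206=0.2913, 66/206=0.3204, 46/206=0.2233, 1/206=0.0049, 30/206=0.1456, 1/206=0.0049
Σp_P4ᵢ² = 0.1479² + 0.2249² + 0.2012² + 0.0888² + 0.2071² + 0.0533² + 0.0769² = 0.021874 + 0.050580 + 0.040481 + 0.007885 + 0.042890 + 0.002841 + 0.005914 = 0.172465
B_P4 = 1 / 0.172465 = 5.7983
Σp_P3ᵢ² = 0.4286² + 0.2202² + 0.0060² + 0.0298² + 0.0179² + 0.0060² + 0.2917² = 0.183698 + 0.048488 + 0.000036 + 0.000888 + 0.000320 + 0.000036 + 0.085089 = 0.318555
B_P3 = 1 / 0.318555 = 3.1392
Σp_P1ᵢ² = 0.0097² + 0.2913² + 0.3204² + 0.2233² + 0.0049² + 0.1456² + 0.0049² = 0.000094 + 0.084856 + 0.102656 + 0.049863 + 0.000024 + 0.021199 + 0.000024 = 0.258716
B_P1 = 1 / 0.258716 = 3.8652
Ranking by B (broadest → narrowest): population P4 (5.80) > population P1 (3.87) > population P3 (3.14)

population P4 > population P1 > population P3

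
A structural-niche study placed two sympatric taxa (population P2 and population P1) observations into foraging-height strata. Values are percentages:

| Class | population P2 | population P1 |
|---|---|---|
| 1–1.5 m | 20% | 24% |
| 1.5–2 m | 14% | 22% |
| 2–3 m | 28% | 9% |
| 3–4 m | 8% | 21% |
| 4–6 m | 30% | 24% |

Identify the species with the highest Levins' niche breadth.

Convert percentages to proportions (divide by 100).
Σp_P2ᵢ² = 0.20² + 0.14² + 0.28² + 0.08² + 0.30² = 0.0400 + 0.0196 + 0.0784 + 0.0064 + 0.0900 = 0.2344
B_P2 = 1 / 0.2344 = 4.2662
Σp_P1ᵢ² = 0.24² + 0.22² + 0.09² + 0.21² + 0.24² = 0.0576 + 0.0484 + 0.0081 + 0.0441 + 0.0576 = 0.2158
B_P1 = 1 / 0.2158 = 4.6339
Highest B → broadest niche (most generalist): population P1 (B = 4.63).

population P1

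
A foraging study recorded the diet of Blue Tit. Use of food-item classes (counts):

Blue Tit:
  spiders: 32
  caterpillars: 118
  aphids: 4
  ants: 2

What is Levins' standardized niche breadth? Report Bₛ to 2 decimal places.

Proportions for Blue Tit (n=156): 32/156=0.2051, 118/156=0.7564, 4/156=0.0256, 2/156=0.0128
Σpᵢ² = 0.2051² + 0.7564² + 0.0256² + 0.0128² = 0.042066 + 0.572141 + 0.000655 + 0.000164 = 0.615026
B = 1 / 0.615026 = 1.6259
Bₛ = (B − 1)/(n − 1) = (1.6259 − 1)/(4 − 1) = 0.6259/3 = 0.2086

0.21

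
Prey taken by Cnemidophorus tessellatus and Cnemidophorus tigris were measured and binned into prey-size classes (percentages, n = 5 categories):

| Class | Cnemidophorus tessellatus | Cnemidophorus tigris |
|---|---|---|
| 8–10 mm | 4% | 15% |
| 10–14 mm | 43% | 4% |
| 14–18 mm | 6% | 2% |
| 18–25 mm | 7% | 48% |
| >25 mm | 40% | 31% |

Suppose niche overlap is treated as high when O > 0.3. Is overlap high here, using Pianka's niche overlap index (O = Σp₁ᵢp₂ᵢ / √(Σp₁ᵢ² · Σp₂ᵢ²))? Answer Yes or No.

Yes

Convert percentages to proportions (divide by 100).
Σ p₁ᵢp₂ᵢ = 0.0060 + 0.0172 + 0.0012 + 0.0336 + 0.1240 = 0.1820
Σp_1ᵢ² = 0.04² + 0.43² + 0.06² + 0.07² + 0.40² = 0.0016 + 0.1849 + 0.0036 + 0.0049 + 0.1600 = 0.3550
Σp_2ᵢ² = 0.15² + 0.04² + 0.02² + 0.48² + 0.31² = 0.0225 + 0.0016 + 0.0004 + 0.2304 + 0.0961 = 0.3510
O = 0.1820 / √(0.3550 × 0.3510) = 0.1820 / 0.35299 = 0.5156
O = 0.5156 > 0.3 → Yes.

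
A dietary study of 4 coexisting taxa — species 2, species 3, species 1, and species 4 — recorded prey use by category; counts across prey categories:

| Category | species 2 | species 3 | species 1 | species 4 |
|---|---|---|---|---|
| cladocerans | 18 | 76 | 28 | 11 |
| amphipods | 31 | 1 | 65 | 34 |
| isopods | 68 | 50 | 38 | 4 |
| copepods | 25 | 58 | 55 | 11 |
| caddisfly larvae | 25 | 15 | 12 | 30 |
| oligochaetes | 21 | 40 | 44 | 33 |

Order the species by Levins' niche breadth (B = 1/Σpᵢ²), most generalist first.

species 1 > species 2 > species 4 > species 3

Proportions for species 2 (n=188): 18/188=0.0957, 31/188=0.1649, 68/188=0.3617, 25/188=0.1330, 25/188=0.1330, 21/188=0.1117
Proportions for species 3 (n=240): 76/240=0.3167, 1/240=0.0042, 50/240=0.2083, 58/240=0.2417, 15/240=0.0625, 40/240=0.1667
Proportions for species 1 (n=242): 28/242=0.1157, 65/242=0.2686, 38/242=0.1570, 55/242=0.2273, 12/242=0.0496, 44/242=0.1818
Proportions for species 4 (n=123): 11/123=0.0894, 34/123=0.2764, 4/123=0.0325, 11/123=0.0894, 30/123=0.2439, 33/123=0.2683
Σp_2ᵢ² = 0.0957² + 0.1649² + 0.3617² + 0.1330² + 0.1330² + 0.1117² = 0.009158 + 0.027192 + 0.130827 + 0.017689 + 0.017689 + 0.012477 = 0.215032
B_2 = 1 / 0.215032 = 4.6505
Σp_3ᵢ² = 0.3167² + 0.0042² + 0.2083² + 0.2417² + 0.0625² + 0.1667² = 0.100299 + 0.000018 + 0.043389 + 0.058419 + 0.003906 + 0.027789 = 0.233820
B_3 = 1 / 0.233820 = 4.2768
Σp_1ᵢ² = 0.1157² + 0.2686² + 0.1570² + 0.2273² + 0.0496² + 0.1818² = 0.013386 + 0.072146 + 0.024649 + 0.051665 + 0.002460 + 0.033051 = 0.197357
B_1 = 1 / 0.197357 = 5.0670
Σp_4ᵢ² = 0.0894² + 0.2764² + 0.0325² + 0.0894² + 0.2439² + 0.2683² = 0.007992 + 0.076397 + 0.001056 + 0.007992 + 0.059487 + 0.071985 = 0.224909
B_4 = 1 / 0.224909 = 4.4462
Ranking by B (broadest → narrowest): species 1 (5.07) > species 2 (4.65) > species 4 (4.45) > species 3 (4.28)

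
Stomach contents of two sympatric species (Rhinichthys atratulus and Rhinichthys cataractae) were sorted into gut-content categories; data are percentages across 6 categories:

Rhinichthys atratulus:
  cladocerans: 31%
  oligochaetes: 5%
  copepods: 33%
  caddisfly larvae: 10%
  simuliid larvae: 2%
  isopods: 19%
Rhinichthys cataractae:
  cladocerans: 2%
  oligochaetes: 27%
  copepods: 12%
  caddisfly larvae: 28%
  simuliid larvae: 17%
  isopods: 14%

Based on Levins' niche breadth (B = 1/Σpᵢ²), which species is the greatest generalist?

Convert percentages to proportions (divide by 100).
Σp_atraᵢ² = 0.31² + 0.05² + 0.33² + 0.10² + 0.02² + 0.19² = 0.0961 + 0.0025 + 0.1089 + 0.0100 + 0.0004 + 0.0361 = 0.2540
B_atra = 1 / 0.2540 = 3.9370
Σp_cataᵢ² = 0.02² + 0.27² + 0.12² + 0.28² + 0.17² + 0.14² = 0.0004 + 0.0729 + 0.0144 + 0.0784 + 0.0289 + 0.0196 = 0.2146
B_cata = 1 / 0.2146 = 4.6598
Highest B → broadest niche (most generalist): Rhinichthys cataractae (B = 4.66).

Rhinichthys cataractae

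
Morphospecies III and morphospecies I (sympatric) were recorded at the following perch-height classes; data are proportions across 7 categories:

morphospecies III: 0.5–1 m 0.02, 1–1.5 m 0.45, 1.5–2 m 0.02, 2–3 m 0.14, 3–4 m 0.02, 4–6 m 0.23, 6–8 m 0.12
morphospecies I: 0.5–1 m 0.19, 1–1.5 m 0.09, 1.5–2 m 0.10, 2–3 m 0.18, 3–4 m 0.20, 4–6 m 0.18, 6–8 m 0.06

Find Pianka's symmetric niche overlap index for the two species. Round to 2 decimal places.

0.57

Σ p₁ᵢp₂ᵢ = 0.0038 + 0.0405 + 0.0020 + 0.0252 + 0.0040 + 0.0414 + 0.0072 = 0.1241
Σp_1ᵢ² = 0.02² + 0.45² + 0.02² + 0.14² + 0.02² + 0.23² + 0.12² = 0.0004 + 0.2025 + 0.0004 + 0.0196 + 0.0004 + 0.0529 + 0.0144 = 0.2906
Σp_2ᵢ² = 0.19² + 0.09² + 0.10² + 0.18² + 0.20² + 0.18² + 0.06² = 0.0361 + 0.0081 + 0.0100 + 0.0324 + 0.0400 + 0.0324 + 0.0036 = 0.1626
O = 0.1241 / √(0.2906 × 0.1626) = 0.1241 / 0.21737 = 0.5709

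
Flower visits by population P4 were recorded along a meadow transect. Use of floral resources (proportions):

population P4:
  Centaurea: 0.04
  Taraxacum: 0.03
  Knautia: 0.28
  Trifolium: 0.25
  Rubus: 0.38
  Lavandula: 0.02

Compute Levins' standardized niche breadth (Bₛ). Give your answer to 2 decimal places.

0.49

Σpᵢ² = 0.04² + 0.03² + 0.28² + 0.25² + 0.38² + 0.02² = 0.0016 + 0.0009 + 0.0784 + 0.0625 + 0.1444 + 0.0004 = 0.2882
B = 1 / 0.2882 = 3.4698
Bₛ = (B − 1)/(n − 1) = (3.4698 − 1)/(6 − 1) = 2.4698/5 = 0.4940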